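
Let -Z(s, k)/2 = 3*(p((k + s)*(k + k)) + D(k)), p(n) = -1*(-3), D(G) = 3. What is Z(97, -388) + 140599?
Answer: 140563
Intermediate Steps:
p(n) = 3
Z(s, k) = -36 (Z(s, k) = -6*(3 + 3) = -6*6 = -2*18 = -36)
Z(97, -388) + 140599 = -36 + 140599 = 140563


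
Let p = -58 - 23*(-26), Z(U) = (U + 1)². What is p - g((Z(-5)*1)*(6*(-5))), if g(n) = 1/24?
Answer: 12959/24 ≈ 539.96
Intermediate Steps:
Z(U) = (1 + U)²
g(n) = 1/24
p = 540 (p = -58 + 598 = 540)
p - g((Z(-5)*1)*(6*(-5))) = 540 - 1*1/24 = 540 - 1/24 = 12959/24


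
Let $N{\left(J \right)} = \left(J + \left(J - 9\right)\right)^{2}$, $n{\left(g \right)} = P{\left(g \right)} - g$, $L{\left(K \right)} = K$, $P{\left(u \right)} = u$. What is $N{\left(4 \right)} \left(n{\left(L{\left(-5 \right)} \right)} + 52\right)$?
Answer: $52$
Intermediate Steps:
$n{\left(g \right)} = 0$ ($n{\left(g \right)} = g - g = 0$)
$N{\left(J \right)} = \left(-9 + 2 J\right)^{2}$ ($N{\left(J \right)} = \left(J + \left(J - 9\right)\right)^{2} = \left(J + \left(-9 + J\right)\right)^{2} = \left(-9 + 2 J\right)^{2}$)
$N{\left(4 \right)} \left(n{\left(L{\left(-5 \right)} \right)} + 52\right) = \left(-9 + 2 \cdot 4\right)^{2} \left(0 + 52\right) = \left(-9 + 8\right)^{2} \cdot 52 = \left(-1\right)^{2} \cdot 52 = 1 \cdot 52 = 52$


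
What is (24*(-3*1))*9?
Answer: -648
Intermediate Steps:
(24*(-3*1))*9 = (24*(-3))*9 = -72*9 = -648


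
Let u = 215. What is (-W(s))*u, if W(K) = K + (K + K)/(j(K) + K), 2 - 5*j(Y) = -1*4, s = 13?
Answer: -226395/71 ≈ -3188.7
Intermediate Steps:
j(Y) = 6/5 (j(Y) = ⅖ - (-1)*4/5 = ⅖ - ⅕*(-4) = ⅖ + ⅘ = 6/5)
W(K) = K + 2*K/(6/5 + K) (W(K) = K + (K + K)/(6/5 + K) = K + (2*K)/(6/5 + K) = K + 2*K/(6/5 + K))
(-W(s))*u = -13*(16 + 5*13)/(6 + 5*13)*215 = -13*(16 + 65)/(6 + 65)*215 = -13*81/71*215 = -1*1053/71*215 = -1053/71*215 = -226395/71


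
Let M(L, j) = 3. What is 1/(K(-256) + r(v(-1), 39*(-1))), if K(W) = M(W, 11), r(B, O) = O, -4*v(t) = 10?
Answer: -1/36 ≈ -0.027778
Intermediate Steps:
v(t) = -5/2 (v(t) = -¼*10 = -5/2)
K(W) = 3
1/(K(-256) + r(v(-1), 39*(-1))) = 1/(3 + 39*(-1)) = 1/(3 - 39) = 1/(-36) = -1/36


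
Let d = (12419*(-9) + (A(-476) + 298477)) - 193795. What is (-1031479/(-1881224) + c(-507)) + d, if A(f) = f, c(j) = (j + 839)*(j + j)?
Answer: -647540725233/1881224 ≈ -3.4421e+5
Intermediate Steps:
c(j) = 2*j*(839 + j) (c(j) = (839 + j)*(2*j) = 2*j*(839 + j))
d = -7565 (d = (12419*(-9) + (-476 + 298477)) - 193795 = (-111771 + 298001) - 193795 = 186230 - 193795 = -7565)
(-1031479/(-1881224) + c(-507)) + d = (-1031479/(-1881224) + 2*(-507)*(839 - 507)) - 7565 = (-1031479*(-1/1881224) + 2*(-507)*332) - 7565 = (1031479/1881224 - 336648) - 7565 = -633309265673/1881224 - 7565 = -647540725233/1881224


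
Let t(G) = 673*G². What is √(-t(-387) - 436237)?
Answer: I*√101230774 ≈ 10061.0*I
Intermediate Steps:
√(-t(-387) - 436237) = √(-673*(-387)² - 436237) = √(-673*149769 - 436237) = √(-1*100794537 - 436237) = √(-100794537 - 436237) = √(-101230774) = I*√101230774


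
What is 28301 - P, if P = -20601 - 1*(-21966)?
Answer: 26936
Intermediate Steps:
P = 1365 (P = -20601 + 21966 = 1365)
28301 - P = 28301 - 1*1365 = 28301 - 1365 = 26936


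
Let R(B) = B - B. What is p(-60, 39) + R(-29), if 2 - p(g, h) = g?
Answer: 62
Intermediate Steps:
p(g, h) = 2 - g
R(B) = 0
p(-60, 39) + R(-29) = (2 - 1*(-60)) + 0 = (2 + 60) + 0 = 62 + 0 = 62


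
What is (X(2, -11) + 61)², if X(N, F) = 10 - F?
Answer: 6724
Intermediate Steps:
(X(2, -11) + 61)² = ((10 - 1*(-11)) + 61)² = ((10 + 11) + 61)² = (21 + 61)² = 82² = 6724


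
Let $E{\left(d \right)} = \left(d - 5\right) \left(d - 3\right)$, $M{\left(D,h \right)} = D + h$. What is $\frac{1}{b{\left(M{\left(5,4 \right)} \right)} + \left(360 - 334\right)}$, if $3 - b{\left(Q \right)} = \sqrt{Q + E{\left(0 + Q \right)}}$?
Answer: $\frac{29}{808} + \frac{\sqrt{33}}{808} \approx 0.043001$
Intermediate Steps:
$E{\left(d \right)} = \left(-5 + d\right) \left(-3 + d\right)$
$b{\left(Q \right)} = 3 - \sqrt{15 + Q^{2} - 7 Q}$ ($b{\left(Q \right)} = 3 - \sqrt{Q + \left(15 + \left(0 + Q\right)^{2} - 8 \left(0 + Q\right)\right)} = 3 - \sqrt{Q + \left(15 + Q^{2} - 8 Q\right)} = 3 - \sqrt{15 + Q^{2} - 7 Q}$)
$\frac{1}{b{\left(M{\left(5,4 \right)} \right)} + \left(360 - 334\right)} = \frac{1}{\left(3 - \sqrt{15 + \left(5 + 4\right)^{2} - 7 \left(5 + 4\right)}\right) + \left(360 - 334\right)} = \frac{1}{\left(3 - \sqrt{15 + 9^{2} - 63}\right) + 26} = \frac{1}{\left(3 - \sqrt{15 + 81 - 63}\right) + 26} = \frac{1}{\left(3 - \sqrt{33}\right) + 26} = \frac{1}{29 - \sqrt{33}}$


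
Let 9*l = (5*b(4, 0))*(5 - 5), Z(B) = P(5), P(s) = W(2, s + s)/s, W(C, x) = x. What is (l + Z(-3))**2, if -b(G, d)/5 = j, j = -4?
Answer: 4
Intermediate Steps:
P(s) = 2 (P(s) = (s + s)/s = (2*s)/s = 2)
Z(B) = 2
b(G, d) = 20 (b(G, d) = -5*(-4) = 20)
l = 0 (l = ((5*20)*(5 - 5))/9 = (100*0)/9 = (1/9)*0 = 0)
(l + Z(-3))**2 = (0 + 2)**2 = 2**2 = 4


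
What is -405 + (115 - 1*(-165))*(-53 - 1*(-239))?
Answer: 51675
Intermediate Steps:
-405 + (115 - 1*(-165))*(-53 - 1*(-239)) = -405 + (115 + 165)*(-53 + 239) = -405 + 280*186 = -405 + 52080 = 51675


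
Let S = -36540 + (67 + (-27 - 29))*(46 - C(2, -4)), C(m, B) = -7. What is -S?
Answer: 35957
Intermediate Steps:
S = -35957 (S = -36540 + (67 + (-27 - 29))*(46 - 1*(-7)) = -36540 + (67 - 56)*(46 + 7) = -36540 + 11*53 = -36540 + 583 = -35957)
-S = -1*(-35957) = 35957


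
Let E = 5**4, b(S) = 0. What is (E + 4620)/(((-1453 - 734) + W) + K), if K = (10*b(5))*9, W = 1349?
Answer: -5245/838 ≈ -6.2589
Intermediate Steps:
E = 625
K = 0 (K = (10*0)*9 = 0*9 = 0)
(E + 4620)/(((-1453 - 734) + W) + K) = (625 + 4620)/(((-1453 - 734) + 1349) + 0) = 5245/((-2187 + 1349) + 0) = 5245/(-838 + 0) = 5245/(-838) = 5245*(-1/838) = -5245/838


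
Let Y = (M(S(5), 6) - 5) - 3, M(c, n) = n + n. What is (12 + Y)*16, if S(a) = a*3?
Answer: 256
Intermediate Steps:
S(a) = 3*a
M(c, n) = 2*n
Y = 4 (Y = (2*6 - 5) - 3 = (12 - 5) - 3 = 7 - 3 = 4)
(12 + Y)*16 = (12 + 4)*16 = 16*16 = 256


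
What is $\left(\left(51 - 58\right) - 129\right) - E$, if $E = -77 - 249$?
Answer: $190$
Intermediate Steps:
$E = -326$ ($E = -77 - 249 = -326$)
$\left(\left(51 - 58\right) - 129\right) - E = \left(\left(51 - 58\right) - 129\right) - -326 = \left(-7 - 129\right) + 326 = -136 + 326 = 190$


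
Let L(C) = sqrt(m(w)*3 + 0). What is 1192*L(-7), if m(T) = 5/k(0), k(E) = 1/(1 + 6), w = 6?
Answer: 1192*sqrt(105) ≈ 12214.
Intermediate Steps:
k(E) = 1/7
m(T) = 35 (m(T) = 5/(1/7) = 5*7 = 35)
L(C) = sqrt(105) (L(C) = sqrt(35*3 + 0) = sqrt(105 + 0) = sqrt(105))
1192*L(-7) = 1192*sqrt(105)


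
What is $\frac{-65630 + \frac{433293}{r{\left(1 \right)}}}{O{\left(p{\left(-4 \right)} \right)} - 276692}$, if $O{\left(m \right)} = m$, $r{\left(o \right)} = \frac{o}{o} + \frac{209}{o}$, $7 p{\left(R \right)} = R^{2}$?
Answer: $\frac{4449669}{19368280} \approx 0.22974$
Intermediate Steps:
$p{\left(R \right)} = \frac{R^{2}}{7}$
$r{\left(o \right)} = 1 + \frac{209}{o}$
$\frac{-65630 + \frac{433293}{r{\left(1 \right)}}}{O{\left(p{\left(-4 \right)} \right)} - 276692} = \frac{-65630 + \frac{433293}{1^{-1} \left(209 + 1\right)}}{\frac{\left(-4\right)^{2}}{7} - 276692} = \frac{-65630 + \frac{433293}{1 \cdot 210}}{\frac{1}{7} \cdot 16 - 276692} = \frac{-65630 + \frac{433293}{210}}{\frac{16}{7} - 276692} = \frac{-65630 + 433293 \cdot \frac{1}{210}}{- \frac{1936828}{7}} = \left(-65630 + \frac{20633}{10}\right) \left(- \frac{7}{1936828}\right) = \left(- \frac{635667}{10}\right) \left(- \frac{7}{1936828}\right) = \frac{4449669}{19368280}$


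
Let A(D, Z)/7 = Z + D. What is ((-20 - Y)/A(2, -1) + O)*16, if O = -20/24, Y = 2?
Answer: -1336/21 ≈ -63.619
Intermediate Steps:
A(D, Z) = 7*D + 7*Z (A(D, Z) = 7*(Z + D) = 7*(D + Z) = 7*D + 7*Z)
O = -5/6 (O = -20*1/24 = -5/6 ≈ -0.83333)
((-20 - Y)/A(2, -1) + O)*16 = ((-20 - 1*2)/(7*2 + 7*(-1)) - 5/6)*16 = ((-20 - 2)/(14 - 7) - 5/6)*16 = (-22/7 - 5/6)*16 = -167/42*16 = -1336/21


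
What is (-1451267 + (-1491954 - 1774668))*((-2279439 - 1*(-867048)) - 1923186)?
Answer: 15736882036953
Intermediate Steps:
(-1451267 + (-1491954 - 1774668))*((-2279439 - 1*(-867048)) - 1923186) = (-1451267 - 3266622)*((-2279439 + 867048) - 1923186) = -4717889*(-1412391 - 1923186) = -4717889*(-3335577) = 15736882036953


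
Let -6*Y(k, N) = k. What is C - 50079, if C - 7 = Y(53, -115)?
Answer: -300485/6 ≈ -50081.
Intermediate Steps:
Y(k, N) = -k/6
C = -11/6 (C = 7 - ⅙*53 = 7 - 53/6 = -11/6 ≈ -1.8333)
C - 50079 = -11/6 - 50079 = -300485/6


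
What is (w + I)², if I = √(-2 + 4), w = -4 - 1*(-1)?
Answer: (3 - √2)² ≈ 2.5147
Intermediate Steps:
w = -3 (w = -4 + 1 = -3)
I = √2 ≈ 1.4142
(w + I)² = (-3 + √2)²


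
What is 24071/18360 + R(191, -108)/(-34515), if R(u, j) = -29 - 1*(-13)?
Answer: 3693797/2816424 ≈ 1.3115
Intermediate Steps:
R(u, j) = -16 (R(u, j) = -29 + 13 = -16)
24071/18360 + R(191, -108)/(-34515) = 24071/18360 - 16/(-34515) = 24071*(1/18360) - 16*(-1/34515) = 24071/18360 + 16/34515 = 3693797/2816424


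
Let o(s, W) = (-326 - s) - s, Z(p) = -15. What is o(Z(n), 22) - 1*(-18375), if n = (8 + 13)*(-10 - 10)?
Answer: 18079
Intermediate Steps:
n = -420 (n = 21*(-20) = -420)
o(s, W) = -326 - 2*s
o(Z(n), 22) - 1*(-18375) = (-326 - 2*(-15)) - 1*(-18375) = (-326 + 30) + 18375 = -296 + 18375 = 18079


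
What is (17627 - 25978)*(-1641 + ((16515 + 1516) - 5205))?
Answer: -93405935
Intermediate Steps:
(17627 - 25978)*(-1641 + ((16515 + 1516) - 5205)) = -8351*(-1641 + (18031 - 5205)) = -8351*(-1641 + 12826) = -8351*11185 = -93405935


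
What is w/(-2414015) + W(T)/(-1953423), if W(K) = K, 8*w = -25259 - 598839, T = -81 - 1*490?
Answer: 615077303987/18862369693380 ≈ 0.032609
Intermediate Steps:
T = -571 (T = -81 - 490 = -571)
w = -312049/4 (w = (-25259 - 598839)/8 = (1/8)*(-624098) = -312049/4 ≈ -78012.)
w/(-2414015) + W(T)/(-1953423) = -312049/4/(-2414015) - 571/(-1953423) = -312049/4*(-1/2414015) - 571*(-1/1953423) = 312049/9656060 + 571/1953423 = 615077303987/18862369693380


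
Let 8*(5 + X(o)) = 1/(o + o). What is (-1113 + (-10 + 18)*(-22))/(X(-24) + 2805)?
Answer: -494976/1075199 ≈ -0.46036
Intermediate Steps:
X(o) = -5 + 1/(16*o) (X(o) = -5 + 1/(8*(o + o)) = -5 + 1/(8*((2*o))) = -5 + (1/(2*o))/8 = -5 + 1/(16*o))
(-1113 + (-10 + 18)*(-22))/(X(-24) + 2805) = (-1113 + (-10 + 18)*(-22))/((-5 + (1/16)/(-24)) + 2805) = (-1113 + 8*(-22))/((-5 + (1/16)*(-1/24)) + 2805) = (-1113 - 176)/((-5 - 1/384) + 2805) = -1289/(-1921/384 + 2805) = -1289/1075199/384 = -1289*384/1075199 = -494976/1075199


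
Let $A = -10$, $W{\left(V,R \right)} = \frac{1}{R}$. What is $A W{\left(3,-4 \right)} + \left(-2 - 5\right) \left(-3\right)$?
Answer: $\frac{47}{2} \approx 23.5$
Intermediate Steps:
$A W{\left(3,-4 \right)} + \left(-2 - 5\right) \left(-3\right) = - \frac{10}{-4} + \left(-2 - 5\right) \left(-3\right) = \left(-10\right) \left(- \frac{1}{4}\right) - -21 = \frac{5}{2} + 21 = \frac{47}{2}$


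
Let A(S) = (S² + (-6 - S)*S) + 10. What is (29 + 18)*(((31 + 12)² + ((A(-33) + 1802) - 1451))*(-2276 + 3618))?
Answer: 151882192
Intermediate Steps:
A(S) = 10 + S² + S*(-6 - S) (A(S) = (S² + S*(-6 - S)) + 10 = 10 + S² + S*(-6 - S))
(29 + 18)*(((31 + 12)² + ((A(-33) + 1802) - 1451))*(-2276 + 3618)) = (29 + 18)*(((31 + 12)² + (((10 - 6*(-33)) + 1802) - 1451))*(-2276 + 3618)) = 47*((43² + (((10 + 198) + 1802) - 1451))*1342) = 47*((1849 + ((208 + 1802) - 1451))*1342) = 47*((1849 + (2010 - 1451))*1342) = 47*((1849 + 559)*1342) = 47*(2408*1342) = 47*3231536 = 151882192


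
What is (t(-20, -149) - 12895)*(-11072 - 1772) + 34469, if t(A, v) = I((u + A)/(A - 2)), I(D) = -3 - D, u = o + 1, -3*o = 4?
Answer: 5468372315/33 ≈ 1.6571e+8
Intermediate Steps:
o = -4/3 (o = -⅓*4 = -4/3 ≈ -1.3333)
u = -⅓ (u = -4/3 + 1 = -⅓ ≈ -0.33333)
t(A, v) = -3 - (-⅓ + A)/(-2 + A) (t(A, v) = -3 - (-⅓ + A)/(A - 2) = -3 - (-⅓ + A)/(-2 + A))
(t(-20, -149) - 12895)*(-11072 - 1772) + 34469 = ((19 - 12*(-20))/(3*(-2 - 20)) - 12895)*(-11072 - 1772) + 34469 = ((⅓)*(19 + 240)/(-22) - 12895)*(-12844) + 34469 = ((⅓)*(-1/22)*259 - 12895)*(-12844) + 34469 = (-259/66 - 12895)*(-12844) + 34469 = -851329/66*(-12844) + 34469 = 5467234838/33 + 34469 = 5468372315/33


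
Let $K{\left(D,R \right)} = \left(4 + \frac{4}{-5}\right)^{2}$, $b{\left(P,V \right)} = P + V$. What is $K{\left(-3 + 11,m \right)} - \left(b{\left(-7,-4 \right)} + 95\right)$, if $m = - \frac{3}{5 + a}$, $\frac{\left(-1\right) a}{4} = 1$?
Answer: $- \frac{1844}{25} \approx -73.76$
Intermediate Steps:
$a = -4$ ($a = \left(-4\right) 1 = -4$)
$m = -3$ ($m = - \frac{3}{5 - 4} = - \frac{3}{1} = \left(-3\right) 1 = -3$)
$K{\left(D,R \right)} = \frac{256}{25}$ ($K{\left(D,R \right)} = \left(4 + 4 \left(- \frac{1}{5}\right)\right)^{2} = \left(4 - \frac{4}{5}\right)^{2} = \left(\frac{16}{5}\right)^{2} = \frac{256}{25}$)
$K{\left(-3 + 11,m \right)} - \left(b{\left(-7,-4 \right)} + 95\right) = \frac{256}{25} - \left(\left(-7 - 4\right) + 95\right) = \frac{256}{25} - \left(-11 + 95\right) = \frac{256}{25} - 84 = - \frac{1844}{25}$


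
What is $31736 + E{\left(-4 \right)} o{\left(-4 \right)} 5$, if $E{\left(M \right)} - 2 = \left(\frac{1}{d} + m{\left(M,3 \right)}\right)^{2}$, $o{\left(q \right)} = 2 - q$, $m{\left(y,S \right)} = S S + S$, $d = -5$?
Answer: $\frac{179866}{5} \approx 35973.0$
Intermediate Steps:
$m{\left(y,S \right)} = S + S^{2}$ ($m{\left(y,S \right)} = S^{2} + S = S + S^{2}$)
$E{\left(M \right)} = \frac{3531}{25}$ ($E{\left(M \right)} = 2 + \left(\frac{1}{-5} + 3 \left(1 + 3\right)\right)^{2} = 2 + \left(- \frac{1}{5} + 3 \cdot 4\right)^{2} = 2 + \left(- \frac{1}{5} + 12\right)^{2} = 2 + \left(\frac{59}{5}\right)^{2} = 2 + \frac{3481}{25} = \frac{3531}{25}$)
$31736 + E{\left(-4 \right)} o{\left(-4 \right)} 5 = 31736 + \frac{3531 \left(2 - -4\right)}{25} \cdot 5 = 31736 + \frac{3531 \left(2 + 4\right)}{25} \cdot 5 = 31736 + \frac{3531}{25} \cdot 6 \cdot 5 = 31736 + \frac{21186}{25} \cdot 5 = 31736 + \frac{21186}{5} = \frac{179866}{5}$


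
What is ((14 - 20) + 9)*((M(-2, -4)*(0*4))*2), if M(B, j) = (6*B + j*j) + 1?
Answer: 0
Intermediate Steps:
M(B, j) = 1 + j**2 + 6*B (M(B, j) = (6*B + j**2) + 1 = (j**2 + 6*B) + 1 = 1 + j**2 + 6*B)
((14 - 20) + 9)*((M(-2, -4)*(0*4))*2) = ((14 - 20) + 9)*(((1 + (-4)**2 + 6*(-2))*(0*4))*2) = (-6 + 9)*(((1 + 16 - 12)*0)*2) = 3*((5*0)*2) = 3*(0*2) = 3*0 = 0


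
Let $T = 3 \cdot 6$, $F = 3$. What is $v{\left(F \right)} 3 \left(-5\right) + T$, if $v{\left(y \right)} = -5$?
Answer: $93$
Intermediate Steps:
$T = 18$
$v{\left(F \right)} 3 \left(-5\right) + T = - 5 \cdot 3 \left(-5\right) + 18 = \left(-5\right) \left(-15\right) + 18 = 75 + 18 = 93$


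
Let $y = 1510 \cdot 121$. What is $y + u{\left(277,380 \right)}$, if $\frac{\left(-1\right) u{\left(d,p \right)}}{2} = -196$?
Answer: $183102$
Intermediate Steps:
$u{\left(d,p \right)} = 392$ ($u{\left(d,p \right)} = \left(-2\right) \left(-196\right) = 392$)
$y = 182710$
$y + u{\left(277,380 \right)} = 182710 + 392 = 183102$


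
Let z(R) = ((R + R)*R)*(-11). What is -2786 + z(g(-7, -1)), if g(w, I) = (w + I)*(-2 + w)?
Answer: -116834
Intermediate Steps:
g(w, I) = (-2 + w)*(I + w) (g(w, I) = (I + w)*(-2 + w) = (-2 + w)*(I + w))
z(R) = -22*R² (z(R) = ((2*R)*R)*(-11) = (2*R²)*(-11) = -22*R²)
-2786 + z(g(-7, -1)) = -2786 - 22*((-7)² - 2*(-1) - 2*(-7) - 1*(-7))² = -2786 - 22*(49 + 2 + 14 + 7)² = -2786 - 22*72² = -2786 - 22*5184 = -2786 - 114048 = -116834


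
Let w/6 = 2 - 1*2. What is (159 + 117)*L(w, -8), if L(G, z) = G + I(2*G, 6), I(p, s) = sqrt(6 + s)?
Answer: 552*sqrt(3) ≈ 956.09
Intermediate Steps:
w = 0 (w = 6*(2 - 1*2) = 6*(2 - 2) = 6*0 = 0)
L(G, z) = G + 2*sqrt(3) (L(G, z) = G + sqrt(6 + 6) = G + sqrt(12) = G + 2*sqrt(3))
(159 + 117)*L(w, -8) = (159 + 117)*(0 + 2*sqrt(3)) = 276*(2*sqrt(3)) = 552*sqrt(3)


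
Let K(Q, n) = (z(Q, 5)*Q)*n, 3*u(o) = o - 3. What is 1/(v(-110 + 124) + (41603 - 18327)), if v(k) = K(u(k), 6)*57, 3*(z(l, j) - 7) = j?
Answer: 1/34144 ≈ 2.9288e-5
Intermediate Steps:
z(l, j) = 7 + j/3
u(o) = -1 + o/3 (u(o) = (o - 3)/3 = (-3 + o)/3 = -1 + o/3)
K(Q, n) = 26*Q*n/3 (K(Q, n) = ((7 + (1/3)*5)*Q)*n = ((7 + 5/3)*Q)*n = (26*Q/3)*n = 26*Q*n/3)
v(k) = -2964 + 988*k (v(k) = ((26/3)*(-1 + k/3)*6)*57 = (-52 + 52*k/3)*57 = -2964 + 988*k)
1/(v(-110 + 124) + (41603 - 18327)) = 1/((-2964 + 988*(-110 + 124)) + (41603 - 18327)) = 1/((-2964 + 988*14) + 23276) = 1/((-2964 + 13832) + 23276) = 1/(10868 + 23276) = 1/34144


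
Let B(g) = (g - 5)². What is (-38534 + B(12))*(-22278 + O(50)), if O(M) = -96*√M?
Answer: 857368830 + 18472800*√2 ≈ 8.8349e+8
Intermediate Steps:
B(g) = (-5 + g)²
(-38534 + B(12))*(-22278 + O(50)) = (-38534 + (-5 + 12)²)*(-22278 - 480*√2) = (-38534 + 7²)*(-22278 - 480*√2) = (-38534 + 49)*(-22278 - 480*√2) = -38485*(-22278 - 480*√2) = 857368830 + 18472800*√2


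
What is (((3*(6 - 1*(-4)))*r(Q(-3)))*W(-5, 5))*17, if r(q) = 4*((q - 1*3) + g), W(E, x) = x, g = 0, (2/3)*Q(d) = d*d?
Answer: 107100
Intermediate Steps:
Q(d) = 3*d²/2 (Q(d) = 3*(d*d)/2 = 3*d²/2)
r(q) = -12 + 4*q (r(q) = 4*((q - 1*3) + 0) = 4*((q - 3) + 0) = 4*((-3 + q) + 0) = 4*(-3 + q) = -12 + 4*q)
(((3*(6 - 1*(-4)))*r(Q(-3)))*W(-5, 5))*17 = (((3*(6 - 1*(-4)))*(-12 + 4*((3/2)*(-3)²)))*5)*17 = (((3*(6 + 4))*(-12 + 4*((3/2)*9)))*5)*17 = (((3*10)*(-12 + 4*(27/2)))*5)*17 = ((30*(-12 + 54))*5)*17 = ((30*42)*5)*17 = (1260*5)*17 = 6300*17 = 107100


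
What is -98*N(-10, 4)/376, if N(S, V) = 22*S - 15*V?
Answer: 3430/47 ≈ 72.979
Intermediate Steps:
N(S, V) = -15*V + 22*S
-98*N(-10, 4)/376 = -98*(-15*4 + 22*(-10))/376 = -98*(-60 - 220)/376 = -(-27440)/376 = -98*(-35/47) = 3430/47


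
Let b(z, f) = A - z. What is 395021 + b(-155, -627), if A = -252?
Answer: 394924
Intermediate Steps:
b(z, f) = -252 - z
395021 + b(-155, -627) = 395021 + (-252 - 1*(-155)) = 395021 + (-252 + 155) = 395021 - 97 = 394924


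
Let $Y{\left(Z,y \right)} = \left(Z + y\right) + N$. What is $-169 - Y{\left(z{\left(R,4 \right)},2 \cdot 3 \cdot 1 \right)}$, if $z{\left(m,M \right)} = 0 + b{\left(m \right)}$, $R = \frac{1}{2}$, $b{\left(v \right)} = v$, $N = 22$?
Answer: $- \frac{395}{2} \approx -197.5$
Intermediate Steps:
$R = \frac{1}{2} \approx 0.5$
$z{\left(m,M \right)} = m$ ($z{\left(m,M \right)} = 0 + m = m$)
$Y{\left(Z,y \right)} = 22 + Z + y$ ($Y{\left(Z,y \right)} = \left(Z + y\right) + 22 = 22 + Z + y$)
$-169 - Y{\left(z{\left(R,4 \right)},2 \cdot 3 \cdot 1 \right)} = -169 - \left(22 + \frac{1}{2} + 2 \cdot 3 \cdot 1\right) = -169 - \left(22 + \frac{1}{2} + 6 \cdot 1\right) = -169 - \left(22 + \frac{1}{2} + 6\right) = -169 - \frac{57}{2} = - \frac{395}{2}$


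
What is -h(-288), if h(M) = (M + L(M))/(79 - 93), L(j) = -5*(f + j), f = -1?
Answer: 1157/14 ≈ 82.643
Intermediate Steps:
L(j) = 5 - 5*j (L(j) = -5*(-1 + j) = 5 - 5*j)
h(M) = -5/14 + 2*M/7 (h(M) = (M + (5 - 5*M))/(79 - 93) = (5 - 4*M)/(-14) = (5 - 4*M)*(-1/14) = -5/14 + 2*M/7)
-h(-288) = -(-5/14 + (2/7)*(-288)) = -(-5/14 - 576/7) = -1*(-1157/14) = 1157/14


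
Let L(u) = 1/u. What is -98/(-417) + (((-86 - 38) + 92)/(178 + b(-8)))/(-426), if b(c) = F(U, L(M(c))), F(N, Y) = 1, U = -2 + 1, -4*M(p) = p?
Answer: 415902/1766551 ≈ 0.23543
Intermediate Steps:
M(p) = -p/4
U = -1
b(c) = 1
-98/(-417) + (((-86 - 38) + 92)/(178 + b(-8)))/(-426) = -98/(-417) + (((-86 - 38) + 92)/(178 + 1))/(-426) = -98*(-1/417) + ((-124 + 92)/179)*(-1/426) = 98/417 - 32*1/179*(-1/426) = 98/417 - 32/179*(-1/426) = 98/417 + 16/38127 = 415902/1766551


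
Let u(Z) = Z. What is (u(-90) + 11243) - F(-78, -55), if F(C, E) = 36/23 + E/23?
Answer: 256538/23 ≈ 11154.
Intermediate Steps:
F(C, E) = 36/23 + E/23 (F(C, E) = 36*(1/23) + E*(1/23) = 36/23 + E/23)
(u(-90) + 11243) - F(-78, -55) = (-90 + 11243) - (36/23 + (1/23)*(-55)) = 11153 - (36/23 - 55/23) = 11153 - 1*(-19/23) = 11153 + 19/23 = 256538/23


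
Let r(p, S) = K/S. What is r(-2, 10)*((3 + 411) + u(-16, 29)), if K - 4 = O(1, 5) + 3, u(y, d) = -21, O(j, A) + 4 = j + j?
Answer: 393/2 ≈ 196.50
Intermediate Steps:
O(j, A) = -4 + 2*j (O(j, A) = -4 + (j + j) = -4 + 2*j)
K = 5 (K = 4 + ((-4 + 2*1) + 3) = 4 + ((-4 + 2) + 3) = 4 + (-2 + 3) = 4 + 1 = 5)
r(p, S) = 5/S
r(-2, 10)*((3 + 411) + u(-16, 29)) = (5/10)*((3 + 411) - 21) = (5*(1/10))*(414 - 21) = (1/2)*393 = 393/2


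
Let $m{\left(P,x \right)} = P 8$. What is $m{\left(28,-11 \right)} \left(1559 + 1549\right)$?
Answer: $696192$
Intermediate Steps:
$m{\left(P,x \right)} = 8 P$
$m{\left(28,-11 \right)} \left(1559 + 1549\right) = 8 \cdot 28 \left(1559 + 1549\right) = 224 \cdot 3108 = 696192$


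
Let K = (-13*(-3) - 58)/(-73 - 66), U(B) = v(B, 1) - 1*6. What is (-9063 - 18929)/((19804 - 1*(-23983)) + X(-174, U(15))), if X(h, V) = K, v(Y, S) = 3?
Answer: -972722/1521603 ≈ -0.63927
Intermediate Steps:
U(B) = -3 (U(B) = 3 - 1*6 = 3 - 6 = -3)
K = 19/139 (K = (39 - 58)/(-139) = -19*(-1/139) = 19/139 ≈ 0.13669)
X(h, V) = 19/139
(-9063 - 18929)/((19804 - 1*(-23983)) + X(-174, U(15))) = (-9063 - 18929)/((19804 - 1*(-23983)) + 19/139) = -27992/((19804 + 23983) + 19/139) = -27992/(43787 + 19/139) = -27992/6086412/139 = -27992*139/6086412 = -972722/1521603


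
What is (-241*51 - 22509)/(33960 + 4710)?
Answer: -1160/1289 ≈ -0.89992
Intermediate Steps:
(-241*51 - 22509)/(33960 + 4710) = (-12291 - 22509)/38670 = -34800*1/38670 = -1160/1289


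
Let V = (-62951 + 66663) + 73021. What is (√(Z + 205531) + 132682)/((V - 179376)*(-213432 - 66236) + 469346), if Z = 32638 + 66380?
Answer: 1793/387924755 + √304549/28706431870 ≈ 4.6413e-6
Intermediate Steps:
Z = 99018
V = 76733 (V = 3712 + 73021 = 76733)
(√(Z + 205531) + 132682)/((V - 179376)*(-213432 - 66236) + 469346) = (√(99018 + 205531) + 132682)/((76733 - 179376)*(-213432 - 66236) + 469346) = (√304549 + 132682)/(-102643*(-279668) + 469346) = (132682 + √304549)/(28705962524 + 469346) = (132682 + √304549)/28706431870 = (132682 + √304549)*(1/28706431870) = 1793/387924755 + √304549/28706431870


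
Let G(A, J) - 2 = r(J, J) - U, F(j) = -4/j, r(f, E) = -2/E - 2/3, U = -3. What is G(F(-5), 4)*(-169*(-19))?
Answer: 73853/6 ≈ 12309.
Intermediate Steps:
r(f, E) = -⅔ - 2/E (r(f, E) = -2/E - 2*⅓ = -2/E - ⅔ = -⅔ - 2/E)
G(A, J) = 13/3 - 2/J (G(A, J) = 2 + ((-⅔ - 2/J) - 1*(-3)) = 2 + ((-⅔ - 2/J) + 3) = 2 + (7/3 - 2/J) = 13/3 - 2/J)
G(F(-5), 4)*(-169*(-19)) = (13/3 - 2/4)*(-169*(-19)) = (13/3 - 2*¼)*3211 = (13/3 - ½)*3211 = (23/6)*3211 = 73853/6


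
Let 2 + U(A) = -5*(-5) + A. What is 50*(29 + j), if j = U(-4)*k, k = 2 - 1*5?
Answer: -1400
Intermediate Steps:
k = -3 (k = 2 - 5 = -3)
U(A) = 23 + A (U(A) = -2 + (-5*(-5) + A) = -2 + (25 + A) = 23 + A)
j = -57 (j = (23 - 4)*(-3) = 19*(-3) = -57)
50*(29 + j) = 50*(29 - 57) = 50*(-28) = -1400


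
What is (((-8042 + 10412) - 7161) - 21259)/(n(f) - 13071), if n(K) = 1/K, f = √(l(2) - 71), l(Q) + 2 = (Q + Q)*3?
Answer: 10385236275/5210956751 - 13025*I*√61/5210956751 ≈ 1.993 - 1.9522e-5*I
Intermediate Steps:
l(Q) = -2 + 6*Q (l(Q) = -2 + (Q + Q)*3 = -2 + (2*Q)*3 = -2 + 6*Q)
f = I*√61 (f = √((-2 + 6*2) - 71) = √((-2 + 12) - 71) = √(10 - 71) = √(-61) = I*√61 ≈ 7.8102*I)
(((-8042 + 10412) - 7161) - 21259)/(n(f) - 13071) = (((-8042 + 10412) - 7161) - 21259)/(1/(I*√61) - 13071) = ((2370 - 7161) - 21259)/(-I*√61/61 - 13071) = (-4791 - 21259)/(-13071 - I*√61/61) = -26050/(-13071 - I*√61/61)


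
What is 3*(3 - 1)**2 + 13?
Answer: 25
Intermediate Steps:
3*(3 - 1)**2 + 13 = 3*2**2 + 13 = 3*4 + 13 = 12 + 13 = 25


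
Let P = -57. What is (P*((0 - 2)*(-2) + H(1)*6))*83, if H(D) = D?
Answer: -47310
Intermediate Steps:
(P*((0 - 2)*(-2) + H(1)*6))*83 = -57*((0 - 2)*(-2) + 1*6)*83 = -57*(-2*(-2) + 6)*83 = -57*(4 + 6)*83 = -57*10*83 = -570*83 = -47310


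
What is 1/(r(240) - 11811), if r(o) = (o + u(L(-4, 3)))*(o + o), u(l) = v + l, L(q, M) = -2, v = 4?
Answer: 1/104349 ≈ 9.5832e-6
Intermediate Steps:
u(l) = 4 + l
r(o) = 2*o*(2 + o) (r(o) = (o + (4 - 2))*(o + o) = (o + 2)*(2*o) = (2 + o)*(2*o) = 2*o*(2 + o))
1/(r(240) - 11811) = 1/(2*240*(2 + 240) - 11811) = 1/(2*240*242 - 11811) = 1/(116160 - 11811) = 1/104349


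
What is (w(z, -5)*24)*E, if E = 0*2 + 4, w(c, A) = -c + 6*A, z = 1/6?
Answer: -2896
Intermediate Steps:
z = 1/6 ≈ 0.16667
E = 4 (E = 0 + 4 = 4)
(w(z, -5)*24)*E = ((-1*1/6 + 6*(-5))*24)*4 = ((-1/6 - 30)*24)*4 = -181/6*24*4 = -724*4 = -2896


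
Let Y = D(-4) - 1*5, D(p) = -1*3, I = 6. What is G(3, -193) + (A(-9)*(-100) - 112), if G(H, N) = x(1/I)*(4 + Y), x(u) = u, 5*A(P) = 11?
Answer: -998/3 ≈ -332.67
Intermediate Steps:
A(P) = 11/5 (A(P) = (⅕)*11 = 11/5)
D(p) = -3
Y = -8 (Y = -3 - 1*5 = -3 - 5 = -8)
G(H, N) = -⅔ (G(H, N) = (4 - 8)/6 = (⅙)*(-4) = -⅔)
G(3, -193) + (A(-9)*(-100) - 112) = -⅔ + ((11/5)*(-100) - 112) = -⅔ + (-220 - 112) = -⅔ - 332 = -998/3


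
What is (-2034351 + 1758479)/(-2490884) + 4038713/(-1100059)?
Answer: -2439122528961/685029840539 ≈ -3.5606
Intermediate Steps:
(-2034351 + 1758479)/(-2490884) + 4038713/(-1100059) = -275872*(-1/2490884) + 4038713*(-1/1100059) = 68968/622721 - 4038713/1100059 = -2439122528961/685029840539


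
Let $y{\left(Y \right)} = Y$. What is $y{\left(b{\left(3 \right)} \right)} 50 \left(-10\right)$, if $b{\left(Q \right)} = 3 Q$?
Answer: $-4500$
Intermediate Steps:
$y{\left(b{\left(3 \right)} \right)} 50 \left(-10\right) = 3 \cdot 3 \cdot 50 \left(-10\right) = 9 \cdot 50 \left(-10\right) = 450 \left(-10\right) = -4500$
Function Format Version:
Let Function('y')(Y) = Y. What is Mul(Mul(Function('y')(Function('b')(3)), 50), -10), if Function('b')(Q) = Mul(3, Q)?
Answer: -4500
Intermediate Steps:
Mul(Mul(Function('y')(Function('b')(3)), 50), -10) = Mul(Mul(Mul(3, 3), 50), -10) = Mul(Mul(9, 50), -10) = Mul(450, -10) = -4500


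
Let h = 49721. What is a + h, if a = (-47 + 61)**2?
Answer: 49917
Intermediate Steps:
a = 196 (a = 14**2 = 196)
a + h = 196 + 49721 = 49917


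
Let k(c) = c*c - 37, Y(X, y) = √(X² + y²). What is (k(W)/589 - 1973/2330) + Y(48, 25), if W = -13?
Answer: -854537/1372370 + √2929 ≈ 53.498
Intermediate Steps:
k(c) = -37 + c² (k(c) = c² - 37 = -37 + c²)
(k(W)/589 - 1973/2330) + Y(48, 25) = ((-37 + (-13)²)/589 - 1973/2330) + √(48² + 25²) = ((-37 + 169)*(1/589) - 1973*1/2330) + √(2304 + 625) = (132*(1/589) - 1973/2330) + √2929 = (132/589 - 1973/2330) + √2929 = -854537/1372370 + √2929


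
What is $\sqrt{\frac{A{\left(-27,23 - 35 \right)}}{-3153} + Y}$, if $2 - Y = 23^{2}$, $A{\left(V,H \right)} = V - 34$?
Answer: $\frac{i \sqrt{5238930210}}{3153} \approx 22.956 i$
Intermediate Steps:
$A{\left(V,H \right)} = -34 + V$
$Y = -527$ ($Y = 2 - 23^{2} = 2 - 529 = -527$)
$\sqrt{\frac{A{\left(-27,23 - 35 \right)}}{-3153} + Y} = \sqrt{\frac{-34 - 27}{-3153} - 527} = \sqrt{\left(-61\right) \left(- \frac{1}{3153}\right) - 527} = \sqrt{\frac{61}{3153} - 527} = \sqrt{- \frac{1661570}{3153}} = \frac{i \sqrt{5238930210}}{3153}$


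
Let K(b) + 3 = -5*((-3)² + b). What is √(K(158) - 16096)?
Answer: I*√16934 ≈ 130.13*I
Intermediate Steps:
K(b) = -48 - 5*b (K(b) = -3 - 5*((-3)² + b) = -3 - 5*(9 + b) = -3 + (-45 - 5*b) = -48 - 5*b)
√(K(158) - 16096) = √((-48 - 5*158) - 16096) = √((-48 - 790) - 16096) = √(-838 - 16096) = √(-16934) = I*√16934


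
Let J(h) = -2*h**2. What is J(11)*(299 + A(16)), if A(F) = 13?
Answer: -75504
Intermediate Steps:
J(11)*(299 + A(16)) = (-2*11**2)*(299 + 13) = -2*121*312 = -242*312 = -75504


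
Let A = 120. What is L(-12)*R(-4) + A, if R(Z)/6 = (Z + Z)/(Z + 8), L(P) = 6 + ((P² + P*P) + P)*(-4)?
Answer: 13296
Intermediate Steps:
L(P) = 6 - 8*P² - 4*P (L(P) = 6 + ((P² + P²) + P)*(-4) = 6 + (2*P² + P)*(-4) = 6 + (P + 2*P²)*(-4) = 6 + (-8*P² - 4*P) = 6 - 8*P² - 4*P)
R(Z) = 12*Z/(8 + Z) (R(Z) = 6*((Z + Z)/(Z + 8)) = 6*((2*Z)/(8 + Z)) = 6*(2*Z/(8 + Z)) = 12*Z/(8 + Z))
L(-12)*R(-4) + A = (6 - 8*(-12)² - 4*(-12))*(12*(-4)/(8 - 4)) + 120 = (6 - 8*144 + 48)*(12*(-4)/4) + 120 = (6 - 1152 + 48)*(12*(-4)*(¼)) + 120 = -1098*(-12) + 120 = 13176 + 120 = 13296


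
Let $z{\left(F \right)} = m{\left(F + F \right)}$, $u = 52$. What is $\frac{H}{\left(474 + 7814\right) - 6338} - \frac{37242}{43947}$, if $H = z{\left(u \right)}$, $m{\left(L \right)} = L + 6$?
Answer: $- \frac{753197}{952185} \approx -0.79102$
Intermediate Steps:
$m{\left(L \right)} = 6 + L$
$z{\left(F \right)} = 6 + 2 F$ ($z{\left(F \right)} = 6 + \left(F + F\right) = 6 + 2 F$)
$H = 110$ ($H = 6 + 2 \cdot 52 = 6 + 104 = 110$)
$\frac{H}{\left(474 + 7814\right) - 6338} - \frac{37242}{43947} = \frac{110}{\left(474 + 7814\right) - 6338} - \frac{37242}{43947} = \frac{110}{8288 - 6338} - \frac{4138}{4883} = \frac{110}{1950} - \frac{4138}{4883} = 110 \cdot \frac{1}{1950} - \frac{4138}{4883} = \frac{11}{195} - \frac{4138}{4883} = - \frac{753197}{952185}$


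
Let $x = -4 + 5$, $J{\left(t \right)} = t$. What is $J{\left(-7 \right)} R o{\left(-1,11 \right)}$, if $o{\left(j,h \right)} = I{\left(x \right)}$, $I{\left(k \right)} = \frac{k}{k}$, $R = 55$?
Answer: $-385$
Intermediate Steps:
$x = 1$
$I{\left(k \right)} = 1$
$o{\left(j,h \right)} = 1$
$J{\left(-7 \right)} R o{\left(-1,11 \right)} = \left(-7\right) 55 \cdot 1 = \left(-385\right) 1 = -385$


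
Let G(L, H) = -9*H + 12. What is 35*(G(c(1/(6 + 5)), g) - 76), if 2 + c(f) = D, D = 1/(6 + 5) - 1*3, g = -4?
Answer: -980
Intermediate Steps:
D = -32/11 (D = 1/11 - 3 = -32/11 ≈ -2.9091)
c(f) = -54/11 (c(f) = -2 - 32/11 = -54/11)
G(L, H) = 12 - 9*H
35*(G(c(1/(6 + 5)), g) - 76) = 35*((12 - 9*(-4)) - 76) = 35*((12 + 36) - 76) = 35*(48 - 76) = 35*(-28) = -980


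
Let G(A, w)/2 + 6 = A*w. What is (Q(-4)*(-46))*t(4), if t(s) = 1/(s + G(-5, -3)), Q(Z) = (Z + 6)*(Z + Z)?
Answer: 368/11 ≈ 33.455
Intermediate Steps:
Q(Z) = 2*Z*(6 + Z) (Q(Z) = (6 + Z)*(2*Z) = 2*Z*(6 + Z))
G(A, w) = -12 + 2*A*w (G(A, w) = -12 + 2*(A*w) = -12 + 2*A*w)
t(s) = 1/(18 + s) (t(s) = 1/(s + (-12 + 2*(-5)*(-3))) = 1/(s + (-12 + 30)) = 1/(s + 18) = 1/(18 + s))
(Q(-4)*(-46))*t(4) = ((2*(-4)*(6 - 4))*(-46))/(18 + 4) = ((2*(-4)*2)*(-46))/22 = -16*(-46)*(1/22) = 736*(1/22) = 368/11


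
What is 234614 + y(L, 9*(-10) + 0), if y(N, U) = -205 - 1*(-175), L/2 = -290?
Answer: 234584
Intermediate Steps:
L = -580 (L = 2*(-290) = -580)
y(N, U) = -30 (y(N, U) = -205 + 175 = -30)
234614 + y(L, 9*(-10) + 0) = 234614 - 30 = 234584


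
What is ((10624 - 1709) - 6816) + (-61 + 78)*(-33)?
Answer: 1538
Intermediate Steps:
((10624 - 1709) - 6816) + (-61 + 78)*(-33) = (8915 - 6816) + 17*(-33) = 2099 - 561 = 1538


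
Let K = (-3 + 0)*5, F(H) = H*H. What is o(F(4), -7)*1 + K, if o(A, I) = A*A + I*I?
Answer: 290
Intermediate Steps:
F(H) = H**2
o(A, I) = A**2 + I**2
K = -15 (K = -3*5 = -15)
o(F(4), -7)*1 + K = ((4**2)**2 + (-7)**2)*1 - 15 = (16**2 + 49)*1 - 15 = (256 + 49)*1 - 15 = 305*1 - 15 = 305 - 15 = 290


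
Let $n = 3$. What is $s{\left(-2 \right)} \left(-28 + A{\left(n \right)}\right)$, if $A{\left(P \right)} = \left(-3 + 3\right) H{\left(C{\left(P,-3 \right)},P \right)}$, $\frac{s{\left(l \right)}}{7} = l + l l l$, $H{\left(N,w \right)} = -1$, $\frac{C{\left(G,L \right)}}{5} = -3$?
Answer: $1960$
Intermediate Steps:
$C{\left(G,L \right)} = -15$ ($C{\left(G,L \right)} = 5 \left(-3\right) = -15$)
$s{\left(l \right)} = 7 l + 7 l^{3}$ ($s{\left(l \right)} = 7 \left(l + l l l\right) = 7 \left(l + l^{2} l\right) = 7 \left(l + l^{3}\right) = 7 l + 7 l^{3}$)
$A{\left(P \right)} = 0$ ($A{\left(P \right)} = \left(-3 + 3\right) \left(-1\right) = 0 \left(-1\right) = 0$)
$s{\left(-2 \right)} \left(-28 + A{\left(n \right)}\right) = 7 \left(-2\right) \left(1 + \left(-2\right)^{2}\right) \left(-28 + 0\right) = 7 \left(-2\right) \left(1 + 4\right) \left(-28\right) = 7 \left(-2\right) 5 \left(-28\right) = \left(-70\right) \left(-28\right) = 1960$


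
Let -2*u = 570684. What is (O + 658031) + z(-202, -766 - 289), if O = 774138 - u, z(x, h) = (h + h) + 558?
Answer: 1715959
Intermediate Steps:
u = -285342 (u = -½*570684 = -285342)
z(x, h) = 558 + 2*h (z(x, h) = 2*h + 558 = 558 + 2*h)
O = 1059480 (O = 774138 - 1*(-285342) = 774138 + 285342 = 1059480)
(O + 658031) + z(-202, -766 - 289) = (1059480 + 658031) + (558 + 2*(-766 - 289)) = 1717511 + (558 + 2*(-1055)) = 1717511 + (558 - 2110) = 1717511 - 1552 = 1715959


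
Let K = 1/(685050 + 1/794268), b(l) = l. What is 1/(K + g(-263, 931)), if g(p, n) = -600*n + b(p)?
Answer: -544113293401/304084787489168795 ≈ -1.7893e-6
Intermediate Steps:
K = 794268/544113293401 (K = 1/(685050 + 1/794268) = 1/(544113293401/794268) = 794268/544113293401 ≈ 1.4597e-6)
g(p, n) = p - 600*n (g(p, n) = -600*n + p = p - 600*n)
1/(K + g(-263, 931)) = 1/(794268/544113293401 + (-263 - 600*931)) = 1/(794268/544113293401 + (-263 - 558600)) = 1/(794268/544113293401 - 558863) = 1/(-304084787489168795/544113293401) = -544113293401/304084787489168795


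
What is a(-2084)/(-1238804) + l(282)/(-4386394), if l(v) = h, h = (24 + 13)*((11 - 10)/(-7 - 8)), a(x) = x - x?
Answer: 37/65795910 ≈ 5.6235e-7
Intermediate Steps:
a(x) = 0
h = -37/15 (h = 37*(1/(-15)) = 37*(1*(-1/15)) = 37*(-1/15) = -37/15 ≈ -2.4667)
l(v) = -37/15
a(-2084)/(-1238804) + l(282)/(-4386394) = 0/(-1238804) - 37/15/(-4386394) = 0*(-1/1238804) - 37/15*(-1/4386394) = 0 + 37/65795910 = 37/65795910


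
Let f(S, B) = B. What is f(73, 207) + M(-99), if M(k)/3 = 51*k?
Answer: -14940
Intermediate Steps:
M(k) = 153*k (M(k) = 3*(51*k) = 153*k)
f(73, 207) + M(-99) = 207 + 153*(-99) = 207 - 15147 = -14940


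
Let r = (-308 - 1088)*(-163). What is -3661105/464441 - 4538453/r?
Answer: -2940920770313/105682620668 ≈ -27.828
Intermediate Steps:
r = 227548 (r = -1396*(-163) = 227548)
-3661105/464441 - 4538453/r = -3661105/464441 - 4538453/227548 = -2940920770313/105682620668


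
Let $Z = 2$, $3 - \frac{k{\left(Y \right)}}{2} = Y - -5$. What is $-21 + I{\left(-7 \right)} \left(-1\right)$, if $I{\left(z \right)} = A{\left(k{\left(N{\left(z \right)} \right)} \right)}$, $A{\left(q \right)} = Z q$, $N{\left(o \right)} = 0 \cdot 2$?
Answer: $-13$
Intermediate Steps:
$N{\left(o \right)} = 0$
$k{\left(Y \right)} = -4 - 2 Y$ ($k{\left(Y \right)} = 6 - 2 \left(Y - -5\right) = 6 - 2 \left(Y + 5\right) = 6 - 2 \left(5 + Y\right) = 6 - \left(10 + 2 Y\right) = -4 - 2 Y$)
$A{\left(q \right)} = 2 q$
$I{\left(z \right)} = -8$ ($I{\left(z \right)} = 2 \left(-4 - 0\right) = 2 \left(-4 + 0\right) = 2 \left(-4\right) = -8$)
$-21 + I{\left(-7 \right)} \left(-1\right) = -21 - -8 = -21 + 8 = -13$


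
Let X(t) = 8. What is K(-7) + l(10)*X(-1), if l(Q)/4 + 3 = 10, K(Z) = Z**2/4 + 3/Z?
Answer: 6603/28 ≈ 235.82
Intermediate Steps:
K(Z) = 3/Z + Z**2/4 (K(Z) = Z**2*(1/4) + 3/Z = Z**2/4 + 3/Z = 3/Z + Z**2/4)
l(Q) = 28 (l(Q) = -12 + 4*10 = -12 + 40 = 28)
K(-7) + l(10)*X(-1) = (1/4)*(12 + (-7)**3)/(-7) + 28*8 = (1/4)*(-1/7)*(12 - 343) + 224 = (1/4)*(-1/7)*(-331) + 224 = 331/28 + 224 = 6603/28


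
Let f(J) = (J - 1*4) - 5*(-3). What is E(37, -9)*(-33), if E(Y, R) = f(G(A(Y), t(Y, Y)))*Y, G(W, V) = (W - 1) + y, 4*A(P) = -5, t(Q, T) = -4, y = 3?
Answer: -57387/4 ≈ -14347.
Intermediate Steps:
A(P) = -5/4 (A(P) = (1/4)*(-5) = -5/4)
G(W, V) = 2 + W (G(W, V) = (W - 1) + 3 = (-1 + W) + 3 = 2 + W)
f(J) = 11 + J (f(J) = (J - 4) + 15 = (-4 + J) + 15 = 11 + J)
E(Y, R) = 47*Y/4 (E(Y, R) = (11 + (2 - 5/4))*Y = (11 + 3/4)*Y = 47*Y/4)
E(37, -9)*(-33) = ((47/4)*37)*(-33) = (1739/4)*(-33) = -57387/4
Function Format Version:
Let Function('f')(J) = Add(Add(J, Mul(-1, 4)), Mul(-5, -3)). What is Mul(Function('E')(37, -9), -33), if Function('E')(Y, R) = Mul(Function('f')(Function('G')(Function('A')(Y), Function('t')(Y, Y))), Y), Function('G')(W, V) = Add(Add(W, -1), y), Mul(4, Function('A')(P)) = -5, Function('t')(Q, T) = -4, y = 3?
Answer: Rational(-57387, 4) ≈ -14347.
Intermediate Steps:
Function('A')(P) = Rational(-5, 4) (Function('A')(P) = Mul(Rational(1, 4), -5) = Rational(-5, 4))
Function('G')(W, V) = Add(2, W) (Function('G')(W, V) = Add(Add(W, -1), 3) = Add(Add(-1, W), 3) = Add(2, W))
Function('f')(J) = Add(11, J) (Function('f')(J) = Add(Add(J, -4), 15) = Add(Add(-4, J), 15) = Add(11, J))
Function('E')(Y, R) = Mul(Rational(47, 4), Y) (Function('E')(Y, R) = Mul(Add(11, Add(2, Rational(-5, 4))), Y) = Mul(Add(11, Rational(3, 4)), Y) = Mul(Rational(47, 4), Y))
Mul(Function('E')(37, -9), -33) = Mul(Mul(Rational(47, 4), 37), -33) = Mul(Rational(1739, 4), -33) = Rational(-57387, 4)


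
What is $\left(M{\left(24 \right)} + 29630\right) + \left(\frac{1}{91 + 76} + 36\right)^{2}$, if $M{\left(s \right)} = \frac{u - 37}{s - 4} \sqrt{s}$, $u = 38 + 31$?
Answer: $\frac{862507239}{27889} + \frac{16 \sqrt{6}}{5} \approx 30934.0$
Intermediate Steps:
$u = 69$
$M{\left(s \right)} = \frac{32 \sqrt{s}}{-4 + s}$ ($M{\left(s \right)} = \frac{69 - 37}{s - 4} \sqrt{s} = \frac{32}{-4 + s} \sqrt{s} = \frac{32 \sqrt{s}}{-4 + s}$)
$\left(M{\left(24 \right)} + 29630\right) + \left(\frac{1}{91 + 76} + 36\right)^{2} = \left(\frac{32 \sqrt{24}}{-4 + 24} + 29630\right) + \left(\frac{1}{91 + 76} + 36\right)^{2} = \left(\frac{32 \cdot 2 \sqrt{6}}{20} + 29630\right) + \left(\frac{1}{167} + 36\right)^{2} = \left(32 \cdot 2 \sqrt{6} \cdot \frac{1}{20} + 29630\right) + \left(\frac{1}{167} + 36\right)^{2} = \left(\frac{16 \sqrt{6}}{5} + 29630\right) + \left(\frac{6013}{167}\right)^{2} = \left(29630 + \frac{16 \sqrt{6}}{5}\right) + \frac{36156169}{27889} = \frac{862507239}{27889} + \frac{16 \sqrt{6}}{5}$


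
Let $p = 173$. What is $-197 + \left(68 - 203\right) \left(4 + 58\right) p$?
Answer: $-1448207$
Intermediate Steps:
$-197 + \left(68 - 203\right) \left(4 + 58\right) p = -197 + \left(68 - 203\right) \left(4 + 58\right) 173 = -197 + \left(-135\right) 62 \cdot 173 = -197 - 1448010 = -1448207$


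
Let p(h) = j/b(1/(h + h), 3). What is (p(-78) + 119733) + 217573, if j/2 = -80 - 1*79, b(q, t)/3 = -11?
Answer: 3710472/11 ≈ 3.3732e+5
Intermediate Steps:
b(q, t) = -33 (b(q, t) = 3*(-11) = -33)
j = -318 (j = 2*(-80 - 1*79) = 2*(-80 - 79) = 2*(-159) = -318)
p(h) = 106/11 (p(h) = -318/(-33) = -318*(-1/33) = 106/11)
(p(-78) + 119733) + 217573 = (106/11 + 119733) + 217573 = 1317169/11 + 217573 = 3710472/11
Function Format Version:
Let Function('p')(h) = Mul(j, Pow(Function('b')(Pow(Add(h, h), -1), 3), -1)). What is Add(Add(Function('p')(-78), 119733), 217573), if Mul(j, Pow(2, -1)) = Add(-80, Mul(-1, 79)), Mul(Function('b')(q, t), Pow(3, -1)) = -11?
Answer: Rational(3710472, 11) ≈ 3.3732e+5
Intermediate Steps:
Function('b')(q, t) = -33 (Function('b')(q, t) = Mul(3, -11) = -33)
j = -318 (j = Mul(2, Add(-80, Mul(-1, 79))) = Mul(2, Add(-80, -79)) = Mul(2, -159) = -318)
Function('p')(h) = Rational(106, 11) (Function('p')(h) = Mul(-318, Pow(-33, -1)) = Mul(-318, Rational(-1, 33)) = Rational(106, 11))
Add(Add(Function('p')(-78), 119733), 217573) = Add(Add(Rational(106, 11), 119733), 217573) = Add(Rational(1317169, 11), 217573) = Rational(3710472, 11)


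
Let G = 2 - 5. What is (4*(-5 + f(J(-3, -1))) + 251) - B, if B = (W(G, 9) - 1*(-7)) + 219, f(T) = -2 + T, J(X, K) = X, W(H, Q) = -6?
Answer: -9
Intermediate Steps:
G = -3
B = 220 (B = (-6 - 1*(-7)) + 219 = (-6 + 7) + 219 = 1 + 219 = 220)
(4*(-5 + f(J(-3, -1))) + 251) - B = (4*(-5 + (-2 - 3)) + 251) - 1*220 = (4*(-5 - 5) + 251) - 220 = (4*(-10) + 251) - 220 = (-40 + 251) - 220 = 211 - 220 = -9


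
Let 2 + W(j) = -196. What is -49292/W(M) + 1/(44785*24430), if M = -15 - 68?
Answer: 26965128217399/108315657450 ≈ 248.95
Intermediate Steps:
M = -83
W(j) = -198 (W(j) = -2 - 196 = -198)
-49292/W(M) + 1/(44785*24430) = -49292/(-198) + 1/(44785*24430) = -49292*(-1/198) + (1/44785)*(1/24430) = 24646/99 + 1/1094097550 = 26965128217399/108315657450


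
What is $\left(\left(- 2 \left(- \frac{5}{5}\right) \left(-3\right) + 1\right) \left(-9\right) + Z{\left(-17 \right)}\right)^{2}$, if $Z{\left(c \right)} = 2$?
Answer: $2209$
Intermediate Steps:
$\left(\left(- 2 \left(- \frac{5}{5}\right) \left(-3\right) + 1\right) \left(-9\right) + Z{\left(-17 \right)}\right)^{2} = \left(\left(- 2 \left(- \frac{5}{5}\right) \left(-3\right) + 1\right) \left(-9\right) + 2\right)^{2} = \left(\left(- 2 \left(\left(-5\right) \frac{1}{5}\right) \left(-3\right) + 1\right) \left(-9\right) + 2\right)^{2} = \left(\left(\left(-2\right) \left(-1\right) \left(-3\right) + 1\right) \left(-9\right) + 2\right)^{2} = \left(\left(2 \left(-3\right) + 1\right) \left(-9\right) + 2\right)^{2} = \left(\left(-6 + 1\right) \left(-9\right) + 2\right)^{2} = \left(\left(-5\right) \left(-9\right) + 2\right)^{2} = \left(45 + 2\right)^{2} = 47^{2} = 2209$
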